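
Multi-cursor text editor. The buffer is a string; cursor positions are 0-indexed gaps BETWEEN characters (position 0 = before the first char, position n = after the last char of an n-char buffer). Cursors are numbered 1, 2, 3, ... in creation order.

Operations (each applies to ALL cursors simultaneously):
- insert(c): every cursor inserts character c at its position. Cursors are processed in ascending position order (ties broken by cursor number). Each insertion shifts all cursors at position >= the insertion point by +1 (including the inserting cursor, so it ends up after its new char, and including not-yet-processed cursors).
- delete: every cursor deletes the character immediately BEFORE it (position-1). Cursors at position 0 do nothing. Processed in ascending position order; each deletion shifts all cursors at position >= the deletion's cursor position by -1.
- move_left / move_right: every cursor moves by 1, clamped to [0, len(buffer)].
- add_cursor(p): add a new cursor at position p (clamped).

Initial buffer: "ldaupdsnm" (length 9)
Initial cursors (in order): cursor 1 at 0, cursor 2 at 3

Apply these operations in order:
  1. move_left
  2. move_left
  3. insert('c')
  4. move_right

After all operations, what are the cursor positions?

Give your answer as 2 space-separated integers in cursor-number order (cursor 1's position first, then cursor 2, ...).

Answer: 2 4

Derivation:
After op 1 (move_left): buffer="ldaupdsnm" (len 9), cursors c1@0 c2@2, authorship .........
After op 2 (move_left): buffer="ldaupdsnm" (len 9), cursors c1@0 c2@1, authorship .........
After op 3 (insert('c')): buffer="clcdaupdsnm" (len 11), cursors c1@1 c2@3, authorship 1.2........
After op 4 (move_right): buffer="clcdaupdsnm" (len 11), cursors c1@2 c2@4, authorship 1.2........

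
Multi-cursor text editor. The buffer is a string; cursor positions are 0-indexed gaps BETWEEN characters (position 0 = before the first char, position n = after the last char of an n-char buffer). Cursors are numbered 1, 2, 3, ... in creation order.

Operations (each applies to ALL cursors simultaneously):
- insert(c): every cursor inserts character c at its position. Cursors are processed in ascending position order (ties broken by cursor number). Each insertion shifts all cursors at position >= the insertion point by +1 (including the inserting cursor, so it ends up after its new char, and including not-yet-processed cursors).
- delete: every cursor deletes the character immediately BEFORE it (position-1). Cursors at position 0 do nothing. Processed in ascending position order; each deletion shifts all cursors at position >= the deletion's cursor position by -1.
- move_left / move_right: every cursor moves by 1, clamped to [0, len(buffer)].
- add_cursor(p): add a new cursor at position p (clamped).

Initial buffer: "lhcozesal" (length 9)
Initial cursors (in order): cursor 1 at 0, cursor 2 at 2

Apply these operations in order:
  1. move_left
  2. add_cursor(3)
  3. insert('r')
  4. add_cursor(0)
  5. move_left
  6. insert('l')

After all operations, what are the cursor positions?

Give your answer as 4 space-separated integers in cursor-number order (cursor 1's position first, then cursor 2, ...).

Answer: 2 5 9 2

Derivation:
After op 1 (move_left): buffer="lhcozesal" (len 9), cursors c1@0 c2@1, authorship .........
After op 2 (add_cursor(3)): buffer="lhcozesal" (len 9), cursors c1@0 c2@1 c3@3, authorship .........
After op 3 (insert('r')): buffer="rlrhcrozesal" (len 12), cursors c1@1 c2@3 c3@6, authorship 1.2..3......
After op 4 (add_cursor(0)): buffer="rlrhcrozesal" (len 12), cursors c4@0 c1@1 c2@3 c3@6, authorship 1.2..3......
After op 5 (move_left): buffer="rlrhcrozesal" (len 12), cursors c1@0 c4@0 c2@2 c3@5, authorship 1.2..3......
After op 6 (insert('l')): buffer="llrllrhclrozesal" (len 16), cursors c1@2 c4@2 c2@5 c3@9, authorship 141.22..33......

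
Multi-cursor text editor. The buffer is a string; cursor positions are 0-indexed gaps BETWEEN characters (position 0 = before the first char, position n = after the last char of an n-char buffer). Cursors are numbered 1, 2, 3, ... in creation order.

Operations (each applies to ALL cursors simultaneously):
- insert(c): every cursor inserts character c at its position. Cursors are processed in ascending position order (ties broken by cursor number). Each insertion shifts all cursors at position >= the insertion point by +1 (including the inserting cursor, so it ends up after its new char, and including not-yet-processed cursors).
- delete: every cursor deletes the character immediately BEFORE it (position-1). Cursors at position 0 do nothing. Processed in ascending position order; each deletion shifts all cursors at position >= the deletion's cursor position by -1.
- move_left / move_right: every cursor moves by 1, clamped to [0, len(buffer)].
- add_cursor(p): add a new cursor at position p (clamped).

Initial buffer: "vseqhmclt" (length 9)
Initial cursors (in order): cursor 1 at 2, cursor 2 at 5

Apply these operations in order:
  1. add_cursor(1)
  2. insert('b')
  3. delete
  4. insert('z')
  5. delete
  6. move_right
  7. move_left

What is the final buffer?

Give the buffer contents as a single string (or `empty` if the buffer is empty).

After op 1 (add_cursor(1)): buffer="vseqhmclt" (len 9), cursors c3@1 c1@2 c2@5, authorship .........
After op 2 (insert('b')): buffer="vbsbeqhbmclt" (len 12), cursors c3@2 c1@4 c2@8, authorship .3.1...2....
After op 3 (delete): buffer="vseqhmclt" (len 9), cursors c3@1 c1@2 c2@5, authorship .........
After op 4 (insert('z')): buffer="vzszeqhzmclt" (len 12), cursors c3@2 c1@4 c2@8, authorship .3.1...2....
After op 5 (delete): buffer="vseqhmclt" (len 9), cursors c3@1 c1@2 c2@5, authorship .........
After op 6 (move_right): buffer="vseqhmclt" (len 9), cursors c3@2 c1@3 c2@6, authorship .........
After op 7 (move_left): buffer="vseqhmclt" (len 9), cursors c3@1 c1@2 c2@5, authorship .........

Answer: vseqhmclt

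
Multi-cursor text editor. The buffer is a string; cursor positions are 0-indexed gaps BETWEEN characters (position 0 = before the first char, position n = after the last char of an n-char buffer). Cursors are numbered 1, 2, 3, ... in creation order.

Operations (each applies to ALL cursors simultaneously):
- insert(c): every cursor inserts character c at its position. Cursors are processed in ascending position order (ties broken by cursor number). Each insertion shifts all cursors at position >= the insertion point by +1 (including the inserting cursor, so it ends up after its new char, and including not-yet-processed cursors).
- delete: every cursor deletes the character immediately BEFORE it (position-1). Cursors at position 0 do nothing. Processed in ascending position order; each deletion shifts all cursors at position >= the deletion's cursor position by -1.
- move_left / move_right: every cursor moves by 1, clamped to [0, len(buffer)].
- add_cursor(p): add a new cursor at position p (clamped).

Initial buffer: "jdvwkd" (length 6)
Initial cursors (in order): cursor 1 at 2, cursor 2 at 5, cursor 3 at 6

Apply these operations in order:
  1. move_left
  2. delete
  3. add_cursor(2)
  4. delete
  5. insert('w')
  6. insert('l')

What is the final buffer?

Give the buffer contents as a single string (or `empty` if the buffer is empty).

Answer: wwwwlllld

Derivation:
After op 1 (move_left): buffer="jdvwkd" (len 6), cursors c1@1 c2@4 c3@5, authorship ......
After op 2 (delete): buffer="dvd" (len 3), cursors c1@0 c2@2 c3@2, authorship ...
After op 3 (add_cursor(2)): buffer="dvd" (len 3), cursors c1@0 c2@2 c3@2 c4@2, authorship ...
After op 4 (delete): buffer="d" (len 1), cursors c1@0 c2@0 c3@0 c4@0, authorship .
After op 5 (insert('w')): buffer="wwwwd" (len 5), cursors c1@4 c2@4 c3@4 c4@4, authorship 1234.
After op 6 (insert('l')): buffer="wwwwlllld" (len 9), cursors c1@8 c2@8 c3@8 c4@8, authorship 12341234.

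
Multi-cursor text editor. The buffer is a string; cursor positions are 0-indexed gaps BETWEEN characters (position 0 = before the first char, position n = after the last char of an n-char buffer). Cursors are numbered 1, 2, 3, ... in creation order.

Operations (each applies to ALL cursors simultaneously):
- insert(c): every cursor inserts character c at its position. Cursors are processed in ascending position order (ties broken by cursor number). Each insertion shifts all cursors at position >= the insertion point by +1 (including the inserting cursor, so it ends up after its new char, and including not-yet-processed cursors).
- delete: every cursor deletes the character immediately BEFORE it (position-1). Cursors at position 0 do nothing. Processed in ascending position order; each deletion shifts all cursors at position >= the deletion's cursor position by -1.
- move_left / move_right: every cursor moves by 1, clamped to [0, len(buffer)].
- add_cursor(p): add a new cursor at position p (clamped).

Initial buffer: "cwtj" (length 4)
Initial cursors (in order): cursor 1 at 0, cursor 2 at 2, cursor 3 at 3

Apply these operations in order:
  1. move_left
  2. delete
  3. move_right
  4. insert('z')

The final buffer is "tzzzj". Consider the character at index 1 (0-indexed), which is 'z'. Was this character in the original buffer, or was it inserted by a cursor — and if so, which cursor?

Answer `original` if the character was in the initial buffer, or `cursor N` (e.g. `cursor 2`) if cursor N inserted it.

Answer: cursor 1

Derivation:
After op 1 (move_left): buffer="cwtj" (len 4), cursors c1@0 c2@1 c3@2, authorship ....
After op 2 (delete): buffer="tj" (len 2), cursors c1@0 c2@0 c3@0, authorship ..
After op 3 (move_right): buffer="tj" (len 2), cursors c1@1 c2@1 c3@1, authorship ..
After op 4 (insert('z')): buffer="tzzzj" (len 5), cursors c1@4 c2@4 c3@4, authorship .123.
Authorship (.=original, N=cursor N): . 1 2 3 .
Index 1: author = 1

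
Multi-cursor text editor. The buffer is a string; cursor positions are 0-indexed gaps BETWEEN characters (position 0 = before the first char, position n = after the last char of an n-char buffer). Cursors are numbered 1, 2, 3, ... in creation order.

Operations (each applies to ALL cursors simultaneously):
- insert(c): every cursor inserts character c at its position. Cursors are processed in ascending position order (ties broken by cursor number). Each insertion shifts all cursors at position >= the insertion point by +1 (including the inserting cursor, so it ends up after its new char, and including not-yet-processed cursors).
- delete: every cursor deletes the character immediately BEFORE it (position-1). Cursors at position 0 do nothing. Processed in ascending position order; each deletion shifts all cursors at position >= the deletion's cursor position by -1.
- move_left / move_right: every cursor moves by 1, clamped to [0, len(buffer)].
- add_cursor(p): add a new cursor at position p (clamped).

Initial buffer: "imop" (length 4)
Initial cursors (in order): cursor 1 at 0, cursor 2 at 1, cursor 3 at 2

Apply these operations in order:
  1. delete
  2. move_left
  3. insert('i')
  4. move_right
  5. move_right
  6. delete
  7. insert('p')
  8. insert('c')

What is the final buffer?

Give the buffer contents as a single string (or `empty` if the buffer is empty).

After op 1 (delete): buffer="op" (len 2), cursors c1@0 c2@0 c3@0, authorship ..
After op 2 (move_left): buffer="op" (len 2), cursors c1@0 c2@0 c3@0, authorship ..
After op 3 (insert('i')): buffer="iiiop" (len 5), cursors c1@3 c2@3 c3@3, authorship 123..
After op 4 (move_right): buffer="iiiop" (len 5), cursors c1@4 c2@4 c3@4, authorship 123..
After op 5 (move_right): buffer="iiiop" (len 5), cursors c1@5 c2@5 c3@5, authorship 123..
After op 6 (delete): buffer="ii" (len 2), cursors c1@2 c2@2 c3@2, authorship 12
After op 7 (insert('p')): buffer="iippp" (len 5), cursors c1@5 c2@5 c3@5, authorship 12123
After op 8 (insert('c')): buffer="iipppccc" (len 8), cursors c1@8 c2@8 c3@8, authorship 12123123

Answer: iipppccc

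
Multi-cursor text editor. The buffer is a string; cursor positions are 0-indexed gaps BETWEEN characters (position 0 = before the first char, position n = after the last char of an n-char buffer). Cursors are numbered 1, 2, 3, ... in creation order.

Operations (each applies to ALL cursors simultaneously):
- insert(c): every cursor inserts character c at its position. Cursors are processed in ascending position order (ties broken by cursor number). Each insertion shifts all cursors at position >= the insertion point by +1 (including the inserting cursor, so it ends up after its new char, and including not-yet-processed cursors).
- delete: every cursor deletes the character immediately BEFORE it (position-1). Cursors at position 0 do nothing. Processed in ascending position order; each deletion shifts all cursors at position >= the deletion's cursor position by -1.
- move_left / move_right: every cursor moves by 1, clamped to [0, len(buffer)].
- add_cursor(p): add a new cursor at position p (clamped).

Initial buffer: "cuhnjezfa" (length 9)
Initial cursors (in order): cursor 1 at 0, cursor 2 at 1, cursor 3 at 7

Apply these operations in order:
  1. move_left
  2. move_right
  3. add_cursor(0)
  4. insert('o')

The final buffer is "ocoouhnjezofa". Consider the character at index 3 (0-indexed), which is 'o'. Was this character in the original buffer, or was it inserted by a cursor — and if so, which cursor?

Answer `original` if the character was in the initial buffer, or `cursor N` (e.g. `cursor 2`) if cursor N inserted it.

After op 1 (move_left): buffer="cuhnjezfa" (len 9), cursors c1@0 c2@0 c3@6, authorship .........
After op 2 (move_right): buffer="cuhnjezfa" (len 9), cursors c1@1 c2@1 c3@7, authorship .........
After op 3 (add_cursor(0)): buffer="cuhnjezfa" (len 9), cursors c4@0 c1@1 c2@1 c3@7, authorship .........
After op 4 (insert('o')): buffer="ocoouhnjezofa" (len 13), cursors c4@1 c1@4 c2@4 c3@11, authorship 4.12......3..
Authorship (.=original, N=cursor N): 4 . 1 2 . . . . . . 3 . .
Index 3: author = 2

Answer: cursor 2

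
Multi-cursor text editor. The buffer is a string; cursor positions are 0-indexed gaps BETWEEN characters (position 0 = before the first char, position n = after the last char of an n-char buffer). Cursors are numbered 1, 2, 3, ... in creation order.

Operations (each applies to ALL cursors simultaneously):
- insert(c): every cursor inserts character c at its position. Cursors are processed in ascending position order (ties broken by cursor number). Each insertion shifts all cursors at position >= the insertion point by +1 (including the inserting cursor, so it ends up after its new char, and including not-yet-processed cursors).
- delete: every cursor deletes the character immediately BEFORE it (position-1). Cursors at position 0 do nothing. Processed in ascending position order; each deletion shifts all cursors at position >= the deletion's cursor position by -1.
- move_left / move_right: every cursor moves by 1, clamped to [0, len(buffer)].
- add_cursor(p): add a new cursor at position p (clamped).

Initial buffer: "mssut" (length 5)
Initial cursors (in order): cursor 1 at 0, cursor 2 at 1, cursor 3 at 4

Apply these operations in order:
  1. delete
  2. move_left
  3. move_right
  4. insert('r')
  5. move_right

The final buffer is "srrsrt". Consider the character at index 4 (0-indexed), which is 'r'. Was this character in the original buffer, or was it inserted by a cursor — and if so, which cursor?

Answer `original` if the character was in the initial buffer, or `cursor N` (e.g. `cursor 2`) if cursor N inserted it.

Answer: cursor 3

Derivation:
After op 1 (delete): buffer="sst" (len 3), cursors c1@0 c2@0 c3@2, authorship ...
After op 2 (move_left): buffer="sst" (len 3), cursors c1@0 c2@0 c3@1, authorship ...
After op 3 (move_right): buffer="sst" (len 3), cursors c1@1 c2@1 c3@2, authorship ...
After op 4 (insert('r')): buffer="srrsrt" (len 6), cursors c1@3 c2@3 c3@5, authorship .12.3.
After op 5 (move_right): buffer="srrsrt" (len 6), cursors c1@4 c2@4 c3@6, authorship .12.3.
Authorship (.=original, N=cursor N): . 1 2 . 3 .
Index 4: author = 3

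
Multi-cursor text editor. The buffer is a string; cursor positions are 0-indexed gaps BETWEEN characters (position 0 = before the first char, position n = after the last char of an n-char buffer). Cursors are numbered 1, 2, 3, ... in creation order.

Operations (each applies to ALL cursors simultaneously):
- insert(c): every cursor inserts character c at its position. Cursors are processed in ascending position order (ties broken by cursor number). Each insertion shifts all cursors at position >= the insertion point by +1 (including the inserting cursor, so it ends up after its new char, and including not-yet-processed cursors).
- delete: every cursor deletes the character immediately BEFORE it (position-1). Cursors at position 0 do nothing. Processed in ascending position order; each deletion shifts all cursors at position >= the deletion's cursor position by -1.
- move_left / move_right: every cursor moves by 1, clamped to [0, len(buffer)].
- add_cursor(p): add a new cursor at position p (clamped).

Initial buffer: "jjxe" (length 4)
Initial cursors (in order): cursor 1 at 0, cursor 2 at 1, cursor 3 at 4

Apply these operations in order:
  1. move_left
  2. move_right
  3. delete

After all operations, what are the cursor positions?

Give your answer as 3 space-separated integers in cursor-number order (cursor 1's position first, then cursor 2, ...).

Answer: 0 0 2

Derivation:
After op 1 (move_left): buffer="jjxe" (len 4), cursors c1@0 c2@0 c3@3, authorship ....
After op 2 (move_right): buffer="jjxe" (len 4), cursors c1@1 c2@1 c3@4, authorship ....
After op 3 (delete): buffer="jx" (len 2), cursors c1@0 c2@0 c3@2, authorship ..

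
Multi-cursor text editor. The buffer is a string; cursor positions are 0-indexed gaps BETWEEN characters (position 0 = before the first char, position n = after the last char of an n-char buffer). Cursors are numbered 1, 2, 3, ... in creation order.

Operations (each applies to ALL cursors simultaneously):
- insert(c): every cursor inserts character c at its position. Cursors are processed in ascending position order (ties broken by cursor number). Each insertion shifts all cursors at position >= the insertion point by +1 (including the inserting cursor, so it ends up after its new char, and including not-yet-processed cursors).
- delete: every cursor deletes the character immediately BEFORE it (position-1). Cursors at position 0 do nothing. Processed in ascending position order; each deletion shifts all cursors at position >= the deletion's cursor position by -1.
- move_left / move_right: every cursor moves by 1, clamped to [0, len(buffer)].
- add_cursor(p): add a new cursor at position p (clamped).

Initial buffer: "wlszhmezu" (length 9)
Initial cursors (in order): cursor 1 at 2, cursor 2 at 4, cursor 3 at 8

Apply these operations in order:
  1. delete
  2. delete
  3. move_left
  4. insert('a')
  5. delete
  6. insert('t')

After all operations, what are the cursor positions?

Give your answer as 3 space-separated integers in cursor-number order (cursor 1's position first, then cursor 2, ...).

After op 1 (delete): buffer="wshmeu" (len 6), cursors c1@1 c2@2 c3@5, authorship ......
After op 2 (delete): buffer="hmu" (len 3), cursors c1@0 c2@0 c3@2, authorship ...
After op 3 (move_left): buffer="hmu" (len 3), cursors c1@0 c2@0 c3@1, authorship ...
After op 4 (insert('a')): buffer="aahamu" (len 6), cursors c1@2 c2@2 c3@4, authorship 12.3..
After op 5 (delete): buffer="hmu" (len 3), cursors c1@0 c2@0 c3@1, authorship ...
After op 6 (insert('t')): buffer="tthtmu" (len 6), cursors c1@2 c2@2 c3@4, authorship 12.3..

Answer: 2 2 4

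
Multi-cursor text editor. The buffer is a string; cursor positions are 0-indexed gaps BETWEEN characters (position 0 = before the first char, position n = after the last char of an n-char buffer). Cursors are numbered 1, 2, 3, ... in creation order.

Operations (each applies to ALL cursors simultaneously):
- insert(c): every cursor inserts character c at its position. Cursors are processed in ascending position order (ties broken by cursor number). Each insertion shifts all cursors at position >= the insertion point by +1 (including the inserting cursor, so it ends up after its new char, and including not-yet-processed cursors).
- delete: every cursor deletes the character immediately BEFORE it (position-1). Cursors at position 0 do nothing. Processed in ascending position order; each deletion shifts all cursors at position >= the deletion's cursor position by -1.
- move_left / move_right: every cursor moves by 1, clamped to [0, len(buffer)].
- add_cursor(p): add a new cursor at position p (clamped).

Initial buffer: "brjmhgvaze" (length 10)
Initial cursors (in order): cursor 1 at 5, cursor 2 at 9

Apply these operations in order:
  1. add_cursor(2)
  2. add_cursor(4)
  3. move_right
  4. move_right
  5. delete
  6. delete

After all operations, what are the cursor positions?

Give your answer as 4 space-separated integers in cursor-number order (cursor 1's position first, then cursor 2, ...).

After op 1 (add_cursor(2)): buffer="brjmhgvaze" (len 10), cursors c3@2 c1@5 c2@9, authorship ..........
After op 2 (add_cursor(4)): buffer="brjmhgvaze" (len 10), cursors c3@2 c4@4 c1@5 c2@9, authorship ..........
After op 3 (move_right): buffer="brjmhgvaze" (len 10), cursors c3@3 c4@5 c1@6 c2@10, authorship ..........
After op 4 (move_right): buffer="brjmhgvaze" (len 10), cursors c3@4 c4@6 c1@7 c2@10, authorship ..........
After op 5 (delete): buffer="brjhaz" (len 6), cursors c3@3 c1@4 c4@4 c2@6, authorship ......
After op 6 (delete): buffer="ba" (len 2), cursors c1@1 c3@1 c4@1 c2@2, authorship ..

Answer: 1 2 1 1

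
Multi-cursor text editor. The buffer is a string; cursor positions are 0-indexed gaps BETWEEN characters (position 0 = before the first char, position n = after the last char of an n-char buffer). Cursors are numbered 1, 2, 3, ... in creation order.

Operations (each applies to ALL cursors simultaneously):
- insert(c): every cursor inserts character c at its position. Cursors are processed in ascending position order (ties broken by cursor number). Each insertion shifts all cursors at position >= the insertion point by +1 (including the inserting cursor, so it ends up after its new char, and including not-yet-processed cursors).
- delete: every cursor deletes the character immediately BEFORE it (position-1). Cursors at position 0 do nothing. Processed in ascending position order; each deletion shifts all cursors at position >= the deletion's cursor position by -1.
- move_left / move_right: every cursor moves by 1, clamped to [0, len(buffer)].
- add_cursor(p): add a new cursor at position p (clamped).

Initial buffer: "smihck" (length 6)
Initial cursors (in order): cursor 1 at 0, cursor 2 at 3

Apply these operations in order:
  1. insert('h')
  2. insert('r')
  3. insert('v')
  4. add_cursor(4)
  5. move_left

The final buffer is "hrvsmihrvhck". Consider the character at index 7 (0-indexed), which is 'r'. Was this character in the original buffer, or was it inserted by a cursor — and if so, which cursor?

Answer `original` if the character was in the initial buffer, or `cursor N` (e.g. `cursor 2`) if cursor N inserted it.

After op 1 (insert('h')): buffer="hsmihhck" (len 8), cursors c1@1 c2@5, authorship 1...2...
After op 2 (insert('r')): buffer="hrsmihrhck" (len 10), cursors c1@2 c2@7, authorship 11...22...
After op 3 (insert('v')): buffer="hrvsmihrvhck" (len 12), cursors c1@3 c2@9, authorship 111...222...
After op 4 (add_cursor(4)): buffer="hrvsmihrvhck" (len 12), cursors c1@3 c3@4 c2@9, authorship 111...222...
After op 5 (move_left): buffer="hrvsmihrvhck" (len 12), cursors c1@2 c3@3 c2@8, authorship 111...222...
Authorship (.=original, N=cursor N): 1 1 1 . . . 2 2 2 . . .
Index 7: author = 2

Answer: cursor 2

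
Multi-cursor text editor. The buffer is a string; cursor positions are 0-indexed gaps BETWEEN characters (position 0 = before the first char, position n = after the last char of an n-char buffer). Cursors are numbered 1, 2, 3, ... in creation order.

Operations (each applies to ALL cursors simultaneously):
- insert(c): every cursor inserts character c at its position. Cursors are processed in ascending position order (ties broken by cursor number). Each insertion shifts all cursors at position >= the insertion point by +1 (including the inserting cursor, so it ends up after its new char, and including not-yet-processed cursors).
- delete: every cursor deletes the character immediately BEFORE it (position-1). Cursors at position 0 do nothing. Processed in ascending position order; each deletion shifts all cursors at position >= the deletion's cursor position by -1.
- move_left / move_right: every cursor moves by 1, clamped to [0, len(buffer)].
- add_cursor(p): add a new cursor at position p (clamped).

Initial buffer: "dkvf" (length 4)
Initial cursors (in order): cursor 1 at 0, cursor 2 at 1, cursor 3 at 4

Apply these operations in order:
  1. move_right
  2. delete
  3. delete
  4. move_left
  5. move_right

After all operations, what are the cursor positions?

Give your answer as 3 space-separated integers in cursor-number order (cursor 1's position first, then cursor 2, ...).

After op 1 (move_right): buffer="dkvf" (len 4), cursors c1@1 c2@2 c3@4, authorship ....
After op 2 (delete): buffer="v" (len 1), cursors c1@0 c2@0 c3@1, authorship .
After op 3 (delete): buffer="" (len 0), cursors c1@0 c2@0 c3@0, authorship 
After op 4 (move_left): buffer="" (len 0), cursors c1@0 c2@0 c3@0, authorship 
After op 5 (move_right): buffer="" (len 0), cursors c1@0 c2@0 c3@0, authorship 

Answer: 0 0 0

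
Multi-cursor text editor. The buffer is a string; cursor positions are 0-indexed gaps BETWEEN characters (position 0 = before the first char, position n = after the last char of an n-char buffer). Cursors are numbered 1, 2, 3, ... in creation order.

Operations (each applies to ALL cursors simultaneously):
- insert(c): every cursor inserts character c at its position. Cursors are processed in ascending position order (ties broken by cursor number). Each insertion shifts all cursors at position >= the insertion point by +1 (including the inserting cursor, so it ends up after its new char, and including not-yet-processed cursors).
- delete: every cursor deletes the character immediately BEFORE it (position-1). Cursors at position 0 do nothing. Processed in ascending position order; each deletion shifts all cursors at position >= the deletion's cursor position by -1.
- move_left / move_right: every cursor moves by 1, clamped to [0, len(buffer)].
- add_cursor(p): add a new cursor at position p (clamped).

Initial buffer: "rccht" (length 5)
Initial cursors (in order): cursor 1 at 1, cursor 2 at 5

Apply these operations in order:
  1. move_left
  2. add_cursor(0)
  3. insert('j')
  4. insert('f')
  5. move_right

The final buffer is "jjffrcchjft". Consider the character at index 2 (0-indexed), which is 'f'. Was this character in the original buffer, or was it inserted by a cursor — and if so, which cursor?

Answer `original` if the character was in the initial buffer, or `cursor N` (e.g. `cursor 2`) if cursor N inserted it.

Answer: cursor 1

Derivation:
After op 1 (move_left): buffer="rccht" (len 5), cursors c1@0 c2@4, authorship .....
After op 2 (add_cursor(0)): buffer="rccht" (len 5), cursors c1@0 c3@0 c2@4, authorship .....
After op 3 (insert('j')): buffer="jjrcchjt" (len 8), cursors c1@2 c3@2 c2@7, authorship 13....2.
After op 4 (insert('f')): buffer="jjffrcchjft" (len 11), cursors c1@4 c3@4 c2@10, authorship 1313....22.
After op 5 (move_right): buffer="jjffrcchjft" (len 11), cursors c1@5 c3@5 c2@11, authorship 1313....22.
Authorship (.=original, N=cursor N): 1 3 1 3 . . . . 2 2 .
Index 2: author = 1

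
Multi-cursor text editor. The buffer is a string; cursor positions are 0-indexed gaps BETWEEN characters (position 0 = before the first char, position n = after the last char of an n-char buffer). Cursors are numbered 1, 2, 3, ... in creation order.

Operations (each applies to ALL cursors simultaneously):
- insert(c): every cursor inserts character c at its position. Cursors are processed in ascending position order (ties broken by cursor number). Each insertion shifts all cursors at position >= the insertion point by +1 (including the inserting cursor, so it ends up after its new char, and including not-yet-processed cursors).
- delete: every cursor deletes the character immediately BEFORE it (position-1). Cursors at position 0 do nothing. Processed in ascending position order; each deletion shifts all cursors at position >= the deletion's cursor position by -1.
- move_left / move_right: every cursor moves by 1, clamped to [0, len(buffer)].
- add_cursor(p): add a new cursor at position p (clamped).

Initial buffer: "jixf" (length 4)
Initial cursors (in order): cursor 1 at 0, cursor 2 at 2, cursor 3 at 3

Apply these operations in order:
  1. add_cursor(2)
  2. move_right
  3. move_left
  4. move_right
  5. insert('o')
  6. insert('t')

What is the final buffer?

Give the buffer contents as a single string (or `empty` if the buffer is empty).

Answer: jotixoottfot

Derivation:
After op 1 (add_cursor(2)): buffer="jixf" (len 4), cursors c1@0 c2@2 c4@2 c3@3, authorship ....
After op 2 (move_right): buffer="jixf" (len 4), cursors c1@1 c2@3 c4@3 c3@4, authorship ....
After op 3 (move_left): buffer="jixf" (len 4), cursors c1@0 c2@2 c4@2 c3@3, authorship ....
After op 4 (move_right): buffer="jixf" (len 4), cursors c1@1 c2@3 c4@3 c3@4, authorship ....
After op 5 (insert('o')): buffer="joixoofo" (len 8), cursors c1@2 c2@6 c4@6 c3@8, authorship .1..24.3
After op 6 (insert('t')): buffer="jotixoottfot" (len 12), cursors c1@3 c2@9 c4@9 c3@12, authorship .11..2424.33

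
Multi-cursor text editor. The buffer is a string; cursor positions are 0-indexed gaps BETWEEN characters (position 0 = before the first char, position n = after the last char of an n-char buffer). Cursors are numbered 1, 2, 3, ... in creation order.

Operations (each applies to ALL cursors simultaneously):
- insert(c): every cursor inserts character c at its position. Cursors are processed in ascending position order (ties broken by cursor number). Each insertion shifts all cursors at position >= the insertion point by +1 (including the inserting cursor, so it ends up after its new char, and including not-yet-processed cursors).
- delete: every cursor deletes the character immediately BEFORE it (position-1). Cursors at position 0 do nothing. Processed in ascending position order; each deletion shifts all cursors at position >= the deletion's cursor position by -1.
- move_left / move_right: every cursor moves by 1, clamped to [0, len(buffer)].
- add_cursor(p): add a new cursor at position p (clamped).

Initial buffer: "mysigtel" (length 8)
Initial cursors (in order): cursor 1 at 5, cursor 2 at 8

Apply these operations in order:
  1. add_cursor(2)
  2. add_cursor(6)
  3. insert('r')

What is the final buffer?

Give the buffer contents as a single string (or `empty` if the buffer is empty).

Answer: myrsigrtrelr

Derivation:
After op 1 (add_cursor(2)): buffer="mysigtel" (len 8), cursors c3@2 c1@5 c2@8, authorship ........
After op 2 (add_cursor(6)): buffer="mysigtel" (len 8), cursors c3@2 c1@5 c4@6 c2@8, authorship ........
After op 3 (insert('r')): buffer="myrsigrtrelr" (len 12), cursors c3@3 c1@7 c4@9 c2@12, authorship ..3...1.4..2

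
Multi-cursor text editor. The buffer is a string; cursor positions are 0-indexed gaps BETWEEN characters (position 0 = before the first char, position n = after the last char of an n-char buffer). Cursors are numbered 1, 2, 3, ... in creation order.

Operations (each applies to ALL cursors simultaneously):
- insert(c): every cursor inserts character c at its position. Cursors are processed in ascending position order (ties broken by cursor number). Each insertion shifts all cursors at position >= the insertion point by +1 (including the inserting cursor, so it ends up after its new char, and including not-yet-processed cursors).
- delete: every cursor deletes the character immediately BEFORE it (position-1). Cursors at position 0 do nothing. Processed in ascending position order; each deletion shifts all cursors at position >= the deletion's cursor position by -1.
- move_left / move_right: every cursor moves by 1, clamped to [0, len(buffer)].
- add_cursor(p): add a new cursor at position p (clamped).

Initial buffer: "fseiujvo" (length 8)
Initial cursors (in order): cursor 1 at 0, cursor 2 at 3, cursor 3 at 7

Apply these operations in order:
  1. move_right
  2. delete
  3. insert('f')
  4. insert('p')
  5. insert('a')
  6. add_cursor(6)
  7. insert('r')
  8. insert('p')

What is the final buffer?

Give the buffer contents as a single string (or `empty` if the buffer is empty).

After op 1 (move_right): buffer="fseiujvo" (len 8), cursors c1@1 c2@4 c3@8, authorship ........
After op 2 (delete): buffer="seujv" (len 5), cursors c1@0 c2@2 c3@5, authorship .....
After op 3 (insert('f')): buffer="fsefujvf" (len 8), cursors c1@1 c2@4 c3@8, authorship 1..2...3
After op 4 (insert('p')): buffer="fpsefpujvfp" (len 11), cursors c1@2 c2@6 c3@11, authorship 11..22...33
After op 5 (insert('a')): buffer="fpasefpaujvfpa" (len 14), cursors c1@3 c2@8 c3@14, authorship 111..222...333
After op 6 (add_cursor(6)): buffer="fpasefpaujvfpa" (len 14), cursors c1@3 c4@6 c2@8 c3@14, authorship 111..222...333
After op 7 (insert('r')): buffer="fparsefrparujvfpar" (len 18), cursors c1@4 c4@8 c2@11 c3@18, authorship 1111..24222...3333
After op 8 (insert('p')): buffer="fparpsefrpparpujvfparp" (len 22), cursors c1@5 c4@10 c2@14 c3@22, authorship 11111..2442222...33333

Answer: fparpsefrpparpujvfparp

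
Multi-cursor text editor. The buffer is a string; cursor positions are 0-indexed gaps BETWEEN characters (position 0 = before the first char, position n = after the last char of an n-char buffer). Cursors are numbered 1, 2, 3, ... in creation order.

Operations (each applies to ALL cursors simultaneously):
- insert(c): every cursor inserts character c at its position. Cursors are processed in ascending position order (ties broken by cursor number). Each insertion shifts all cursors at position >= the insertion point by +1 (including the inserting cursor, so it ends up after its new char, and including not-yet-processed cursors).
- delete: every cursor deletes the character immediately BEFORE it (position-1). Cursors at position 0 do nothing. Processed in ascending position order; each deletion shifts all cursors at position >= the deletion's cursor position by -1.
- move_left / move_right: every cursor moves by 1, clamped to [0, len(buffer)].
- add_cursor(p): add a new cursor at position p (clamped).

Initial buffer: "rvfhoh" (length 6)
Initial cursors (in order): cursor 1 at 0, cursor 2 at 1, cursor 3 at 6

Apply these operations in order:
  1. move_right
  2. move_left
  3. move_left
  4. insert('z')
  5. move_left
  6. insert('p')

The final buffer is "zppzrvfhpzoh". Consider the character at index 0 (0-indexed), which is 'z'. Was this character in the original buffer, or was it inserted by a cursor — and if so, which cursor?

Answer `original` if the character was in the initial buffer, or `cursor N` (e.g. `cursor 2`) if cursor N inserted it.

Answer: cursor 1

Derivation:
After op 1 (move_right): buffer="rvfhoh" (len 6), cursors c1@1 c2@2 c3@6, authorship ......
After op 2 (move_left): buffer="rvfhoh" (len 6), cursors c1@0 c2@1 c3@5, authorship ......
After op 3 (move_left): buffer="rvfhoh" (len 6), cursors c1@0 c2@0 c3@4, authorship ......
After op 4 (insert('z')): buffer="zzrvfhzoh" (len 9), cursors c1@2 c2@2 c3@7, authorship 12....3..
After op 5 (move_left): buffer="zzrvfhzoh" (len 9), cursors c1@1 c2@1 c3@6, authorship 12....3..
After op 6 (insert('p')): buffer="zppzrvfhpzoh" (len 12), cursors c1@3 c2@3 c3@9, authorship 1122....33..
Authorship (.=original, N=cursor N): 1 1 2 2 . . . . 3 3 . .
Index 0: author = 1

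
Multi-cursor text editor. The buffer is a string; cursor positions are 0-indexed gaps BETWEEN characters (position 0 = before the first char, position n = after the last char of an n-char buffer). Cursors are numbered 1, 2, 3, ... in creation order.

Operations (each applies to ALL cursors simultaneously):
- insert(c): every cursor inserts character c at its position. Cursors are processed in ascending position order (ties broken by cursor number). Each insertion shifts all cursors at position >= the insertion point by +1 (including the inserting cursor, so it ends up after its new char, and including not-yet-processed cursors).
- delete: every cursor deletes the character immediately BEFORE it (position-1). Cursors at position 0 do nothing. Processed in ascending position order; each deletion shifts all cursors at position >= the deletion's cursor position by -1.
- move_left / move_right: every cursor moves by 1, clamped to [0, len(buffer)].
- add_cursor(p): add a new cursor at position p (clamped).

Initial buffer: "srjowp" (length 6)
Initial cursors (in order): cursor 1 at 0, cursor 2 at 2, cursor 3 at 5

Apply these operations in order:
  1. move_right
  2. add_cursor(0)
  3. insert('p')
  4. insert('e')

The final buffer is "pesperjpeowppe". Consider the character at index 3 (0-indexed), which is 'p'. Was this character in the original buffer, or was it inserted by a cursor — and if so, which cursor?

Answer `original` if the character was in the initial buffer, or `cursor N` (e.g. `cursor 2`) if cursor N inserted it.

After op 1 (move_right): buffer="srjowp" (len 6), cursors c1@1 c2@3 c3@6, authorship ......
After op 2 (add_cursor(0)): buffer="srjowp" (len 6), cursors c4@0 c1@1 c2@3 c3@6, authorship ......
After op 3 (insert('p')): buffer="psprjpowpp" (len 10), cursors c4@1 c1@3 c2@6 c3@10, authorship 4.1..2...3
After op 4 (insert('e')): buffer="pesperjpeowppe" (len 14), cursors c4@2 c1@5 c2@9 c3@14, authorship 44.11..22...33
Authorship (.=original, N=cursor N): 4 4 . 1 1 . . 2 2 . . . 3 3
Index 3: author = 1

Answer: cursor 1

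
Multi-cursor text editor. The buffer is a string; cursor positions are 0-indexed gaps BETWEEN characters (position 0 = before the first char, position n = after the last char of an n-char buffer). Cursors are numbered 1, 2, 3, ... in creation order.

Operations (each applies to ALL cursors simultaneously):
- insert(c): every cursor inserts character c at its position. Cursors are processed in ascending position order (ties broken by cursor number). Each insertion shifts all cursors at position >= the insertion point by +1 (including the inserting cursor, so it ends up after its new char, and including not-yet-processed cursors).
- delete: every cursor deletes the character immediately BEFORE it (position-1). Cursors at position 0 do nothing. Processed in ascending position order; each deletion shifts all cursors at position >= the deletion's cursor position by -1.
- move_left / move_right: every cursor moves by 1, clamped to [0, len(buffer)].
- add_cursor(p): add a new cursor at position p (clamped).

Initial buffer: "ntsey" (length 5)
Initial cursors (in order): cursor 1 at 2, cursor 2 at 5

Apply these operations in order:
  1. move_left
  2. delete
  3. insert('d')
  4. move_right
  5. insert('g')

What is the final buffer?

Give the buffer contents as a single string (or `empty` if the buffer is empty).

After op 1 (move_left): buffer="ntsey" (len 5), cursors c1@1 c2@4, authorship .....
After op 2 (delete): buffer="tsy" (len 3), cursors c1@0 c2@2, authorship ...
After op 3 (insert('d')): buffer="dtsdy" (len 5), cursors c1@1 c2@4, authorship 1..2.
After op 4 (move_right): buffer="dtsdy" (len 5), cursors c1@2 c2@5, authorship 1..2.
After op 5 (insert('g')): buffer="dtgsdyg" (len 7), cursors c1@3 c2@7, authorship 1.1.2.2

Answer: dtgsdyg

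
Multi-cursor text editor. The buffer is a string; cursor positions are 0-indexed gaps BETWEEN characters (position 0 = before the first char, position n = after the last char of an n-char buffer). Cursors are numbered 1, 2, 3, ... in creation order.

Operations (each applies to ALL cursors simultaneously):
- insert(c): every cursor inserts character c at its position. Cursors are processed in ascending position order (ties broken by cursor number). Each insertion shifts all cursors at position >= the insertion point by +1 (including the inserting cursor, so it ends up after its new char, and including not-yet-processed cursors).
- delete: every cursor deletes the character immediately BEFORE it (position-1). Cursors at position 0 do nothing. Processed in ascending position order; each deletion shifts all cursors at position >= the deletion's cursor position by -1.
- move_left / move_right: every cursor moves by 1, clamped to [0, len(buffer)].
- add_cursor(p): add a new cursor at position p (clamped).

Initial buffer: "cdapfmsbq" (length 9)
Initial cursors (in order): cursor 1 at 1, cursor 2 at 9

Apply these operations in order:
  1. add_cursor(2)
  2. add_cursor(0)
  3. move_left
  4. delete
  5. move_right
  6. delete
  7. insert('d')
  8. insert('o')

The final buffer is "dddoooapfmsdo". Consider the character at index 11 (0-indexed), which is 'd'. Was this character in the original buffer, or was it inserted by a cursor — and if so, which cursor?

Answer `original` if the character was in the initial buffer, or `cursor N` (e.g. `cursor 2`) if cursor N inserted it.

After op 1 (add_cursor(2)): buffer="cdapfmsbq" (len 9), cursors c1@1 c3@2 c2@9, authorship .........
After op 2 (add_cursor(0)): buffer="cdapfmsbq" (len 9), cursors c4@0 c1@1 c3@2 c2@9, authorship .........
After op 3 (move_left): buffer="cdapfmsbq" (len 9), cursors c1@0 c4@0 c3@1 c2@8, authorship .........
After op 4 (delete): buffer="dapfmsq" (len 7), cursors c1@0 c3@0 c4@0 c2@6, authorship .......
After op 5 (move_right): buffer="dapfmsq" (len 7), cursors c1@1 c3@1 c4@1 c2@7, authorship .......
After op 6 (delete): buffer="apfms" (len 5), cursors c1@0 c3@0 c4@0 c2@5, authorship .....
After op 7 (insert('d')): buffer="dddapfmsd" (len 9), cursors c1@3 c3@3 c4@3 c2@9, authorship 134.....2
After op 8 (insert('o')): buffer="dddoooapfmsdo" (len 13), cursors c1@6 c3@6 c4@6 c2@13, authorship 134134.....22
Authorship (.=original, N=cursor N): 1 3 4 1 3 4 . . . . . 2 2
Index 11: author = 2

Answer: cursor 2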